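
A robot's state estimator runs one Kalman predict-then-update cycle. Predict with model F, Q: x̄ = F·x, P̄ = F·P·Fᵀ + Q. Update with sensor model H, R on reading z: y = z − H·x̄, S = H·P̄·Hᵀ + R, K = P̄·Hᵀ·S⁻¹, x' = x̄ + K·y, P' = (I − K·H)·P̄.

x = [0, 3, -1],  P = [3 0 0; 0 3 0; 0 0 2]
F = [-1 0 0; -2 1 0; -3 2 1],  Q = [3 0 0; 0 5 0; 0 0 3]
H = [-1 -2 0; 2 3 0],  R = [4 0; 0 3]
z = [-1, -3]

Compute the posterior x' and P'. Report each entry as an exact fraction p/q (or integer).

x̄ = F·x = [0, 3, 5]
P̄ = F·P·Fᵀ + Q = [6 6 9; 6 20 24; 9 24 44]
y = z − H·x̄ = [5, -12]
S = H·P̄·Hᵀ + R = [114 -174; -174 279]
K = P̄·Hᵀ·S⁻¹ = [11/85 16/85; -1/5 2/15; -27/170 19/85]
x' = x̄ + K·y = [-137/85, 2/5, 259/170]
P' = (I − K·H)·P̄ = [228/85 -8/5 -48/85; -8/5 6/5 3/5; -48/85 3/5 2521/170]

x' = [-137/85, 2/5, 259/170]
P' = [228/85 -8/5 -48/85; -8/5 6/5 3/5; -48/85 3/5 2521/170]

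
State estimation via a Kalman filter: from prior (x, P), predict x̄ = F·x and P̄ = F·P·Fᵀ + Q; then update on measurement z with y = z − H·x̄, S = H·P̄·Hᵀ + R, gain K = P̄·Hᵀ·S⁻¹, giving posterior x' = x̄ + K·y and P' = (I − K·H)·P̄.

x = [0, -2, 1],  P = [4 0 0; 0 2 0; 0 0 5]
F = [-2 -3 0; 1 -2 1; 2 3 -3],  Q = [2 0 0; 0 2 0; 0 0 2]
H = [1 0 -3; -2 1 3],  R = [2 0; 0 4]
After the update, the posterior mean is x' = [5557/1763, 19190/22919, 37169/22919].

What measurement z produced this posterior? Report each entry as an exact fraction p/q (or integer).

z = [-2, -1]

x̄ = F·x = [6, 5, -9]
P̄ = F·P·Fᵀ + Q = [36 4 -34; 4 19 -19; -34 -19 81]
S = H·P̄·Hᵀ + R = [971 -1046; -1046 1174]
K = P̄·Hᵀ·S⁻¹ = [-608/1763 -797/1763; 11749/22919 9570/22919; -9883/22919 -3105/22919]
x' − x̄ = [-5021/1763, -95405/22919, 243440/22919] = K·y
y = (KᵀK)⁻¹·Kᵀ·(x' − x̄) = [-35, 33]
z = y + H·x̄ = [-35, 33] + [33, -34] = [-2, -1]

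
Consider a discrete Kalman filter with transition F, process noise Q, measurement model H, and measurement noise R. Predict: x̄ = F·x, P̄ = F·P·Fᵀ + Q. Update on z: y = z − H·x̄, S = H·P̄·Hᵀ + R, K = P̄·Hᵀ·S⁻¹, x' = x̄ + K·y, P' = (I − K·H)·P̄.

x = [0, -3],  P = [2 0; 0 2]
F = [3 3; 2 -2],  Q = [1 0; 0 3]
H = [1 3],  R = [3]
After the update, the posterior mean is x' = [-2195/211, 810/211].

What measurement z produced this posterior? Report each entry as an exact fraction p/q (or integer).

z = [1]

x̄ = F·x = [-9, 6]
P̄ = F·P·Fᵀ + Q = [37 0; 0 19]
S = H·P̄·Hᵀ + R = [211]
K = P̄·Hᵀ·S⁻¹ = [37/211; 57/211]
x' − x̄ = [-296/211, -456/211] = K·y
y = (KᵀK)⁻¹·Kᵀ·(x' − x̄) = [-8]
z = y + H·x̄ = [-8] + [9] = [1]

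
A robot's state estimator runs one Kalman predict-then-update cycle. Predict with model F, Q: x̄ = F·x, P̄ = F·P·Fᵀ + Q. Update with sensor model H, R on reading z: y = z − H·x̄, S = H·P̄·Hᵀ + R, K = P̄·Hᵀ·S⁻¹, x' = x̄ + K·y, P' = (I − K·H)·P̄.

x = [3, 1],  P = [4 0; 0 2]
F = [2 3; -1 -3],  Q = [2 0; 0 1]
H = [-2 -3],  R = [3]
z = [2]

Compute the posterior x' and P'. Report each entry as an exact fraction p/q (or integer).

x' = [65/7, -143/21]
P' = [246/7 -165/7; -165/7 677/42]

x̄ = F·x = [9, -6]
P̄ = F·P·Fᵀ + Q = [36 -26; -26 23]
y = z − H·x̄ = [2]
S = H·P̄·Hᵀ + R = [42]
K = P̄·Hᵀ·S⁻¹ = [1/7; -17/42]
x' = x̄ + K·y = [65/7, -143/21]
P' = (I − K·H)·P̄ = [246/7 -165/7; -165/7 677/42]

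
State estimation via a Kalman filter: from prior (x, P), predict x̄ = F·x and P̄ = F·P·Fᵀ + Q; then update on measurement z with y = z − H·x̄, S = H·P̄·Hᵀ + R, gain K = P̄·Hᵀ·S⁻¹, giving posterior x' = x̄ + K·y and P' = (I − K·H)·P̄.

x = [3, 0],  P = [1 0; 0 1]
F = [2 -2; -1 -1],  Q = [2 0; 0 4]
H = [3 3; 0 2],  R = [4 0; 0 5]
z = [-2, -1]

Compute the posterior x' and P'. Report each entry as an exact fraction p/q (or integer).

x̄ = F·x = [6, -3]
P̄ = F·P·Fᵀ + Q = [10 0; 0 6]
y = z − H·x̄ = [-11, 5]
S = H·P̄·Hᵀ + R = [148 36; 36 29]
K = P̄·Hᵀ·S⁻¹ = [435/1498 -270/749; 45/1498 282/749]
x' = x̄ + K·y = [1503/1498, -2169/1498]
P' = (I − K·H)·P̄ = [965/749 -675/749; -675/749 705/749]

x' = [1503/1498, -2169/1498]
P' = [965/749 -675/749; -675/749 705/749]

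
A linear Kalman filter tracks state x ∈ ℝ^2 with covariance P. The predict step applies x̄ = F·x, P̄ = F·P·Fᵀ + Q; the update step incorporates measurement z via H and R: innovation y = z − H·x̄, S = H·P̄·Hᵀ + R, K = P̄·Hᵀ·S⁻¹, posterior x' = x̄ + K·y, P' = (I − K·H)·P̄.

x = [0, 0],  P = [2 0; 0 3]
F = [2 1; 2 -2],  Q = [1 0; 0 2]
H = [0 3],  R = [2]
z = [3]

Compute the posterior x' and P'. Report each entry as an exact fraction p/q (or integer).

x' = [9/100, 99/100]
P' = [591/50 1/50; 1/50 11/50]

x̄ = F·x = [0, 0]
P̄ = F·P·Fᵀ + Q = [12 2; 2 22]
y = z − H·x̄ = [3]
S = H·P̄·Hᵀ + R = [200]
K = P̄·Hᵀ·S⁻¹ = [3/100; 33/100]
x' = x̄ + K·y = [9/100, 99/100]
P' = (I − K·H)·P̄ = [591/50 1/50; 1/50 11/50]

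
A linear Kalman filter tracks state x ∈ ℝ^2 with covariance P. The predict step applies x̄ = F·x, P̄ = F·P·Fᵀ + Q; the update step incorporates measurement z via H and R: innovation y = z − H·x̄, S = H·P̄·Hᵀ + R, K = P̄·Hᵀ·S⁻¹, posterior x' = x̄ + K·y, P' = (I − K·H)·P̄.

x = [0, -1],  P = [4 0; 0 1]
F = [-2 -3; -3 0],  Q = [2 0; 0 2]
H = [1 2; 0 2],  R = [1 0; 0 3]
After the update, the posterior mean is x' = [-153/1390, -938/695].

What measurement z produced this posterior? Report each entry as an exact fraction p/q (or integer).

x̄ = F·x = [3, 0]
P̄ = F·P·Fᵀ + Q = [27 24; 24 38]
S = H·P̄·Hᵀ + R = [276 200; 200 155]
K = P̄·Hᵀ·S⁻¹ = [405/556 -438/695; 15/139 244/695]
x' − x̄ = [-4323/1390, -938/695] = K·y
y = (KᵀK)⁻¹·Kᵀ·(x' − x̄) = [-6, -2]
z = y + H·x̄ = [-6, -2] + [3, 0] = [-3, -2]

z = [-3, -2]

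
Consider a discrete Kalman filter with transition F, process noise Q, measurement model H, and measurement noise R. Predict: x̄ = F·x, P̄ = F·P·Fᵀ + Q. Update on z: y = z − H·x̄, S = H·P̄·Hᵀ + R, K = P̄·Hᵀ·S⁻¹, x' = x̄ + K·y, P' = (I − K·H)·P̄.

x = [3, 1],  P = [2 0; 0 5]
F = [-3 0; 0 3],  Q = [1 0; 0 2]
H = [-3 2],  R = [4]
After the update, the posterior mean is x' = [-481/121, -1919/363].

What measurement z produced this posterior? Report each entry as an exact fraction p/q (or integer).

x̄ = F·x = [-9, 3]
P̄ = F·P·Fᵀ + Q = [19 0; 0 47]
S = H·P̄·Hᵀ + R = [363]
K = P̄·Hᵀ·S⁻¹ = [-19/121; 94/363]
x' − x̄ = [608/121, -3008/363] = K·y
y = (KᵀK)⁻¹·Kᵀ·(x' − x̄) = [-32]
z = y + H·x̄ = [-32] + [33] = [1]

z = [1]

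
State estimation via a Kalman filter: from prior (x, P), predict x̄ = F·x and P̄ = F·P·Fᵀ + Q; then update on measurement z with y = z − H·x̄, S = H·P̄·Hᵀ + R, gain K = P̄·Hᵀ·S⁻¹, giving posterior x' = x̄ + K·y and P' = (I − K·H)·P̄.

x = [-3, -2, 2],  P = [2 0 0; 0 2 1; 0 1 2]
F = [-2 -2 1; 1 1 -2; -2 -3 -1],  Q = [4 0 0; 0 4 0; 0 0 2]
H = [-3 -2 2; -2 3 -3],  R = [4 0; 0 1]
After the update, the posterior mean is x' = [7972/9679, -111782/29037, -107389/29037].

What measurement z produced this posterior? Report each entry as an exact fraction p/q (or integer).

z = [-2, -2]

x̄ = F·x = [12, -9, 10]
P̄ = F·P·Fᵀ + Q = [18 -7 17; -7 12 -1; 17 -1 36]
S = H·P̄·Hᵀ + R = [78 -72; -72 811]
K = P̄·Hᵀ·S⁻¹ = [-2107/9679 -1476/9679; -239/58074 629/9679; 8213/58074 -1609/9679]
x' − x̄ = [-108176/9679, 149551/29037, -397759/29037] = K·y
y = (KᵀK)⁻¹·Kᵀ·(x' − x̄) = [-4, 79]
z = y + H·x̄ = [-4, 79] + [2, -81] = [-2, -2]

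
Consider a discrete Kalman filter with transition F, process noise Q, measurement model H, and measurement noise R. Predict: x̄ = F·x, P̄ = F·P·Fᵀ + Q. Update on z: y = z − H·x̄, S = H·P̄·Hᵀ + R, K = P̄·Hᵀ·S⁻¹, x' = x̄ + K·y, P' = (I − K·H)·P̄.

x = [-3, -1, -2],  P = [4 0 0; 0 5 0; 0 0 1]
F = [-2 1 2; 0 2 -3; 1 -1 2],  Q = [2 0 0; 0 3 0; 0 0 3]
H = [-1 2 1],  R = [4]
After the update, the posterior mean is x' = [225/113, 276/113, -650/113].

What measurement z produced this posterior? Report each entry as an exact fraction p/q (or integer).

z = [-3]

x̄ = F·x = [1, 4, -6]
P̄ = F·P·Fᵀ + Q = [27 4 -9; 4 32 -16; -9 -16 16]
S = H·P̄·Hᵀ + R = [113]
K = P̄·Hᵀ·S⁻¹ = [-28/113; 44/113; -7/113]
x' − x̄ = [112/113, -176/113, 28/113] = K·y
y = (KᵀK)⁻¹·Kᵀ·(x' − x̄) = [-4]
z = y + H·x̄ = [-4] + [1] = [-3]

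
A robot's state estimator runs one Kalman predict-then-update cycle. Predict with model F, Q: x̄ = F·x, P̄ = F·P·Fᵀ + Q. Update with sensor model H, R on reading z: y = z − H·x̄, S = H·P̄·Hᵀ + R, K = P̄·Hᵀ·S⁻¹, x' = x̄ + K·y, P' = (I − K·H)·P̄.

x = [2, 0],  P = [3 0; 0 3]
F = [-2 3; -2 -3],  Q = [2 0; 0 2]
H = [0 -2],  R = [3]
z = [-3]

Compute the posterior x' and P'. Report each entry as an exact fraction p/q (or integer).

x̄ = F·x = [-4, -4]
P̄ = F·P·Fᵀ + Q = [41 -15; -15 41]
y = z − H·x̄ = [-11]
S = H·P̄·Hᵀ + R = [167]
K = P̄·Hᵀ·S⁻¹ = [30/167; -82/167]
x' = x̄ + K·y = [-998/167, 234/167]
P' = (I − K·H)·P̄ = [5947/167 -45/167; -45/167 123/167]

x' = [-998/167, 234/167]
P' = [5947/167 -45/167; -45/167 123/167]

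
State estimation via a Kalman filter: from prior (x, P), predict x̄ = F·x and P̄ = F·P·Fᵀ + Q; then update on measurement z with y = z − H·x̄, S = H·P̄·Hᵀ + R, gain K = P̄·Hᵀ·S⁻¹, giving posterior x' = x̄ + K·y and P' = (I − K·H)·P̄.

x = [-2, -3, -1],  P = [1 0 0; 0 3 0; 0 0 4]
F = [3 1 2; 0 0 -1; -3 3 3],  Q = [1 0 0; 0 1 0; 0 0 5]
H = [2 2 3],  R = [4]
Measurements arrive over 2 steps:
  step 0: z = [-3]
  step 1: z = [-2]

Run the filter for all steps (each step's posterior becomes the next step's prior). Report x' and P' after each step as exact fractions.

step 0: x̄ = F·x = [-11, 1, -6]
step 0: P̄ = F·P·Fᵀ + Q = [29 -8 24; -8 5 -12; 24 -12 77]
step 0: y = z − H·x̄ = [35]
step 0: S = H·P̄·Hᵀ + R = [913]
step 0: K = P̄·Hᵀ·S⁻¹ = [114/913; -42/913; 255/913]
step 0: x' = x̄ + K·y = [-6053/913, -557/913, 3447/913]
step 0: P' = (I − K·H)·P̄ = [13481/913 -2516/913 -7158/913; -2516/913 2801/913 -246/913; -7158/913 -246/913 5276/913]
step 1: x̄ = F·x = [-11822/913, -3447/913, 2439/83]
step 1: P̄ = F·P·Fᵀ + Q = [44171/913 11168/913 -10914/83; 11168/913 6189/913 -3324/83; -10914/83 -3324/83 33481/83]
step 1: y = z − H·x̄ = [-51775/913]
step 1: S = H·P̄·Hᵀ + R = [1729639/913]
step 1: K = P̄·Hᵀ·S⁻¹ = [-249484/1729639; -74978/1729639; 791637/1729639]
step 1: x' = x̄ + K·y = [-8248366/1729639, -2278291/1729639, 5933712/1729639]
step 1: P' = (I − K·H)·P̄ = [15506701/1729639 669000/1729639 -11116446/1729639; 669000/1729639 5567399/1729639 -4257570/1729639; -11116446/1729639 -4257570/1729639 11304860/1729639]

step 0: x' = [-6053/913, -557/913, 3447/913], P' = [13481/913 -2516/913 -7158/913; -2516/913 2801/913 -246/913; -7158/913 -246/913 5276/913]
step 1: x' = [-8248366/1729639, -2278291/1729639, 5933712/1729639], P' = [15506701/1729639 669000/1729639 -11116446/1729639; 669000/1729639 5567399/1729639 -4257570/1729639; -11116446/1729639 -4257570/1729639 11304860/1729639]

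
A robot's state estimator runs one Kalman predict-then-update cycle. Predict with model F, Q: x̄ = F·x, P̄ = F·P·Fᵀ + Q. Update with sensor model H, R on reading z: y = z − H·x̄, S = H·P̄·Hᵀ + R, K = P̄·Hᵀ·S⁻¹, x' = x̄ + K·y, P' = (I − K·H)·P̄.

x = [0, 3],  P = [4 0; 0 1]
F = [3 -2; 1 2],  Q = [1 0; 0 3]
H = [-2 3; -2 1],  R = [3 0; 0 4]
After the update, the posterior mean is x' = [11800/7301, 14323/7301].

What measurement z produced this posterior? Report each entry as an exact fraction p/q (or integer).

x̄ = F·x = [-6, 6]
P̄ = F·P·Fᵀ + Q = [41 8; 8 11]
S = H·P̄·Hᵀ + R = [170 133; 133 147]
K = P̄·Hᵀ·S⁻¹ = [188/1043 -4866/7301; 452/1043 -3111/7301]
x' − x̄ = [55606/7301, -29483/7301] = K·y
y = (KᵀK)⁻¹·Kᵀ·(x' − x̄) = [-28, -19]
z = y + H·x̄ = [-28, -19] + [30, 18] = [2, -1]

z = [2, -1]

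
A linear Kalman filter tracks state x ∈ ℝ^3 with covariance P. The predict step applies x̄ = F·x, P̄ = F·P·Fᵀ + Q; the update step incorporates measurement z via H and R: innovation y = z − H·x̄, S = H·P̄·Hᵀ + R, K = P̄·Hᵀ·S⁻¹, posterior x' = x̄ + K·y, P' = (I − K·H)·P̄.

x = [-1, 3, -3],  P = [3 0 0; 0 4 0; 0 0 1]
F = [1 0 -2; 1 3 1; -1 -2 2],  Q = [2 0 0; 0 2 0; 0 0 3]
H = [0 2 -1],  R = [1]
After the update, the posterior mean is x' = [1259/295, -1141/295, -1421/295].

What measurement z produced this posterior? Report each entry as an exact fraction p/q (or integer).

z = [-3]

x̄ = F·x = [5, 5, -11]
P̄ = F·P·Fᵀ + Q = [9 1 -7; 1 42 -25; -7 -25 26]
S = H·P̄·Hᵀ + R = [295]
K = P̄·Hᵀ·S⁻¹ = [9/295; 109/295; -76/295]
x' − x̄ = [-216/295, -2616/295, 1824/295] = K·y
y = (KᵀK)⁻¹·Kᵀ·(x' − x̄) = [-24]
z = y + H·x̄ = [-24] + [21] = [-3]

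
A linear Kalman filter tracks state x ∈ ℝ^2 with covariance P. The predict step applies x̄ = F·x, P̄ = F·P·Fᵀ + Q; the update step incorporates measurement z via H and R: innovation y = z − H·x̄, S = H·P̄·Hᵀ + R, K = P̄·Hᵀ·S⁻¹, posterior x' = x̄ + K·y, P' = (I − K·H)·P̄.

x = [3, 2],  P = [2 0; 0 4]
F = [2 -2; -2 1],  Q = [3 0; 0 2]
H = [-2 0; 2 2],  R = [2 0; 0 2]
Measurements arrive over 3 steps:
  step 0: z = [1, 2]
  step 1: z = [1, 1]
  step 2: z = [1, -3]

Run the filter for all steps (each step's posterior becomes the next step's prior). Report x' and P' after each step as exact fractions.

step 0: x̄ = F·x = [2, -4]
step 0: P̄ = F·P·Fᵀ + Q = [27 -16; -16 14]
step 0: y = z − H·x̄ = [5, 6]
step 0: S = H·P̄·Hᵀ + R = [110 -44; -44 38]
step 0: K = P̄·Hᵀ·S⁻¹ = [-271/561 1/51; 260/561 22/51]
step 0: x' = x̄ + K·y = [-167/561, 508/561]
step 0: P' = (I − K·H)·P̄ = [271/561 -260/561; -260/561 502/561]
step 1: x̄ = F·x = [-450/187, 842/561]
step 1: P̄ = F·P·Fᵀ + Q = [2285/187 -1216/187; -1216/187 3748/561]
step 1: y = z − H·x̄ = [-713/187, 1577/561]
step 1: S = H·P̄·Hᵀ + R = [9514/187 -4276/187; -4276/187 14350/561]
step 1: K = P̄·Hᵀ·S⁻¹ = [-51007/109189 3207/109189; 47800/109189 44252/109189]
step 1: x' = x̄ + K·y = [-59258/109189, 106022/109189]
step 1: P' = (I − K·H)·P̄ = [51007/109189 -47800/109189; -47800/109189 92052/109189]
step 2: x̄ = F·x = [-330560/109189, 224538/109189]
step 2: P̄ = F·P·Fᵀ + Q = [1282203/109189 -674932/109189; -674932/109189 705658/109189]
step 2: y = z − H·x̄ = [-551931/109189, -115523/109189]
step 2: S = H·P̄·Hᵀ + R = [5347190/109189 -2429084/109189; -2429084/109189 2770366/109189]
step 2: K = P̄·Hᵀ·S⁻¹ = [-9511303/20407789 607271/20407789; 8904032/20407789 8259826/20407789]
step 2: x' = x̄ + K·y = [-14347320/20407789, -11780372/20407789]
step 2: P' = (I − K·H)·P̄ = [9511303/20407789 -8904032/20407789; -8904032/20407789 17163858/20407789]

step 0: x' = [-167/561, 508/561], P' = [271/561 -260/561; -260/561 502/561]
step 1: x' = [-59258/109189, 106022/109189], P' = [51007/109189 -47800/109189; -47800/109189 92052/109189]
step 2: x' = [-14347320/20407789, -11780372/20407789], P' = [9511303/20407789 -8904032/20407789; -8904032/20407789 17163858/20407789]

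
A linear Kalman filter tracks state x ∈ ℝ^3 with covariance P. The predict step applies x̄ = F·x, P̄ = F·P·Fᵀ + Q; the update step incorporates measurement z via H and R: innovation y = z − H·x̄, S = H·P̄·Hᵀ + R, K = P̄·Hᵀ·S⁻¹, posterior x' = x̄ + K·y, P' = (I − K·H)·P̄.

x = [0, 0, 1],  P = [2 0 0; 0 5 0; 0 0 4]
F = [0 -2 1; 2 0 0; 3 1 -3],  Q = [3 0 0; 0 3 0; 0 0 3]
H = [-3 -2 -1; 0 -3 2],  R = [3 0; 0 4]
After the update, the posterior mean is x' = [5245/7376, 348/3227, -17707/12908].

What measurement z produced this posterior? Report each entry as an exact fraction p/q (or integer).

x̄ = F·x = [1, 0, -3]
P̄ = F·P·Fᵀ + Q = [27 0 -22; 0 11 12; -22 12 62]
S = H·P̄·Hᵀ + R = [268 62; 62 207]
K = P̄·Hᵀ·S⁻¹ = [-1355/7376 -581/3688; -405/3227 -19/3227; -2399/12908 3103/6454]
x' − x̄ = [-2131/7376, 348/3227, 21017/12908] = K·y
y = (KᵀK)⁻¹·Kᵀ·(x' − x̄) = [-1, 3]
z = y + H·x̄ = [-1, 3] + [0, -6] = [-1, -3]

z = [-1, -3]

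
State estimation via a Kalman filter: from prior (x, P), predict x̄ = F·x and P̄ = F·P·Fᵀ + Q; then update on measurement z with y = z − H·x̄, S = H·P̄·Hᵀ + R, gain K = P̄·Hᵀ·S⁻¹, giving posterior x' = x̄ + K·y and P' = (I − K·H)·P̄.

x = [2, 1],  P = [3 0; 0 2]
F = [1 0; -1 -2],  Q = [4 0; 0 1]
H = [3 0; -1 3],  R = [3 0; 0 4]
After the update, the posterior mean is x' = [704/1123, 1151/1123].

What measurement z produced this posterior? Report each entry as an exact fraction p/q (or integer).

x̄ = F·x = [2, -4]
P̄ = F·P·Fᵀ + Q = [7 -3; -3 12]
S = H·P̄·Hᵀ + R = [66 -48; -48 137]
K = P̄·Hᵀ·S⁻¹ = [703/2246 -8/1123; 213/2246 357/1123]
x' − x̄ = [-1542/1123, 5643/1123] = K·y
y = (KᵀK)⁻¹·Kᵀ·(x' − x̄) = [-4, 17]
z = y + H·x̄ = [-4, 17] + [6, -14] = [2, 3]

z = [2, 3]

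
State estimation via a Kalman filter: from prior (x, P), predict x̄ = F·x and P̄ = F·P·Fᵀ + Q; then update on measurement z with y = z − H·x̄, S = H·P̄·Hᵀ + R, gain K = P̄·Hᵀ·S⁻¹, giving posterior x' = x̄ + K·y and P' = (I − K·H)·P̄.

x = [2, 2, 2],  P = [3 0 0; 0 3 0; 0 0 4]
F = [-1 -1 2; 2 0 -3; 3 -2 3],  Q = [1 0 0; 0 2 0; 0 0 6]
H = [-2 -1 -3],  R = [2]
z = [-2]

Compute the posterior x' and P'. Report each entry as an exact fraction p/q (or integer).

x̄ = F·x = [0, -2, 8]
P̄ = F·P·Fᵀ + Q = [23 -30 21; -30 50 -18; 21 -18 81]
y = z − H·x̄ = [20]
S = H·P̄·Hᵀ + R = [897]
K = P̄·Hᵀ·S⁻¹ = [-79/897; 64/897; -89/299]
x' = x̄ + K·y = [-1580/897, -514/897, 612/299]
P' = (I − K·H)·P̄ = [14390/897 -21854/897 -752/299; -21854/897 40754/897 314/299; -752/299 314/299 456/299]

x' = [-1580/897, -514/897, 612/299]
P' = [14390/897 -21854/897 -752/299; -21854/897 40754/897 314/299; -752/299 314/299 456/299]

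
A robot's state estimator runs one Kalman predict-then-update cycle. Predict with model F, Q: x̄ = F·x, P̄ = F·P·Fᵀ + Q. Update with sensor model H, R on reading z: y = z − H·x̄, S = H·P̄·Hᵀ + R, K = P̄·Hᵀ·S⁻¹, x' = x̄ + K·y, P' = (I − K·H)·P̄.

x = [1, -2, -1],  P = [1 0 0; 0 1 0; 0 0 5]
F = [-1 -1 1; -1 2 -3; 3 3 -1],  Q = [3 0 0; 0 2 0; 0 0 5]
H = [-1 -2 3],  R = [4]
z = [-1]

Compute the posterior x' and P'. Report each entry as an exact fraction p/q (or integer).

x' = [-11/260, -277/130, -461/260]
P' = [2479/260 -2267/130 -2211/260; -2267/130 3091/65 3343/130; -2211/260 3343/130 3799/260]

x̄ = F·x = [0, -2, -2]
P̄ = F·P·Fᵀ + Q = [10 -16 -11; -16 52 18; -11 18 28]
y = z − H·x̄ = [1]
S = H·P̄·Hᵀ + R = [260]
K = P̄·Hᵀ·S⁻¹ = [-11/260; -17/130; 59/260]
x' = x̄ + K·y = [-11/260, -277/130, -461/260]
P' = (I − K·H)·P̄ = [2479/260 -2267/130 -2211/260; -2267/130 3091/65 3343/130; -2211/260 3343/130 3799/260]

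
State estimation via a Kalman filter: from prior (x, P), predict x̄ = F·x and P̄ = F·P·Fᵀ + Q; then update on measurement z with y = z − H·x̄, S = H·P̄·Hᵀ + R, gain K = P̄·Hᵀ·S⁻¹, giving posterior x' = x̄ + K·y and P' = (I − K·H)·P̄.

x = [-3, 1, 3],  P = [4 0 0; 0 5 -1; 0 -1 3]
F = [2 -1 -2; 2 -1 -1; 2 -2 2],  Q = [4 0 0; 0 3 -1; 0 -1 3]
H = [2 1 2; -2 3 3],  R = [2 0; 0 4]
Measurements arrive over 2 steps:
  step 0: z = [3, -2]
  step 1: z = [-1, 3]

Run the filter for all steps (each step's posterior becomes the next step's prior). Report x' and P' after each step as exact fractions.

step 0: x̄ = F·x = [-13, -10, -2]
step 0: P̄ = F·P·Fᵀ + Q = [33 24 12; 24 25 19; 12 19 59]
step 0: y = z − H·x̄ = [43, 8]
step 0: S = H·P̄·Hᵀ + R = [663 588; 588 802]
step 0: K = P̄·Hᵀ·S⁻¹ = [11122/30997 -6531/30997; 6605/30997 -1596/30997; 2821/92991 7427/30997]
step 0: x' = x̄ + K·y = [23037/30997, -38723/30997, 113569/92991]
step 0: P' = (I − K·H)·P̄ = [29295/30997 57990/30997 -47168/30997; 57990/30997 175834/30997 -139302/30997; -47168/30997 -139302/30997 353278/92991]
step 1: x̄ = F·x = [27253/92991, 140822/92991, 597698/92991]
step 1: P̄ = F·P·Fᵀ + Q = [1428646/92991 485024/92991 -1886200/92991; 485024/92991 545617/92991 -719831/92991; -1886200/92991 -719831/92991 4973089/92991]
step 1: y = z − H·x̄ = [-1483715/92991, -1882081/92991]
step 1: S = H·P̄·Hᵀ + R = [10309711/92991 17450018/92991; 17450018/92991 59612056/92991]
step 1: K = P̄·Hᵀ·S⁻¹ = [262319054/833628903 -175527847/833628903; 27402439/277876301 -14979457/277876301; 32829575/277876301 67453179/277876301]
step 1: x' = x̄ + K·y = [-388534384/833628903, 286761494/277876301, -102977386/277876301]
step 1: P' = (I − K·H)·P̄ = [692640074/833628903 438695960/277876301 -362788320/277876301; 438695960/277876301 1367569770/277876301 -1095078406/277876301; -362788320/277876301 -1095078406/277876301 943157098/277876301]

step 0: x' = [23037/30997, -38723/30997, 113569/92991], P' = [29295/30997 57990/30997 -47168/30997; 57990/30997 175834/30997 -139302/30997; -47168/30997 -139302/30997 353278/92991]
step 1: x' = [-388534384/833628903, 286761494/277876301, -102977386/277876301], P' = [692640074/833628903 438695960/277876301 -362788320/277876301; 438695960/277876301 1367569770/277876301 -1095078406/277876301; -362788320/277876301 -1095078406/277876301 943157098/277876301]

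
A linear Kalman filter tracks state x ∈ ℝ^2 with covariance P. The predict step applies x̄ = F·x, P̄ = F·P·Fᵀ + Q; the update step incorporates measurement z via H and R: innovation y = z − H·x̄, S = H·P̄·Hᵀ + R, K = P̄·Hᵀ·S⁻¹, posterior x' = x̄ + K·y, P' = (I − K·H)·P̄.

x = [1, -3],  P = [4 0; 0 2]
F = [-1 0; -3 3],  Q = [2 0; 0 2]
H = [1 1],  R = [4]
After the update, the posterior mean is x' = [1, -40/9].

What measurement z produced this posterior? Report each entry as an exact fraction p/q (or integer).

x̄ = F·x = [-1, -12]
P̄ = F·P·Fᵀ + Q = [6 12; 12 56]
S = H·P̄·Hᵀ + R = [90]
K = P̄·Hᵀ·S⁻¹ = [1/5; 34/45]
x' − x̄ = [2, 68/9] = K·y
y = (KᵀK)⁻¹·Kᵀ·(x' − x̄) = [10]
z = y + H·x̄ = [10] + [-13] = [-3]

z = [-3]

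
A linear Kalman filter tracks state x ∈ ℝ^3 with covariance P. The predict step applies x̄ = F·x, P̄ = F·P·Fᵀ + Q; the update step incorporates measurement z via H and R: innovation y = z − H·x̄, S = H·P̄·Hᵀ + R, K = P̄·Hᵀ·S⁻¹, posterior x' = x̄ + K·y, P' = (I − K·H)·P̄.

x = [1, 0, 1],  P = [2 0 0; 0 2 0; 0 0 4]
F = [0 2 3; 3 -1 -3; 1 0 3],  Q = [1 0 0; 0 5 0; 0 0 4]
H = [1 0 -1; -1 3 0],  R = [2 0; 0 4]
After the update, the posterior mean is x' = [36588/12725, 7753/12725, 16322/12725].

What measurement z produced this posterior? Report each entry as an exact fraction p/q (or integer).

z = [2, -1]

x̄ = F·x = [3, 0, 4]
P̄ = F·P·Fᵀ + Q = [45 -40 36; -40 61 -30; 36 -30 42]
S = H·P̄·Hᵀ + R = [17 -39; -39 838]
K = P̄·Hᵀ·S⁻¹ = [1107/12725 -2454/12725; 317/12725 3401/12725; -9942/12725 -2376/12725]
x' − x̄ = [-1587/12725, 7753/12725, -34578/12725] = K·y
y = (KᵀK)⁻¹·Kᵀ·(x' − x̄) = [3, 2]
z = y + H·x̄ = [3, 2] + [-1, -3] = [2, -1]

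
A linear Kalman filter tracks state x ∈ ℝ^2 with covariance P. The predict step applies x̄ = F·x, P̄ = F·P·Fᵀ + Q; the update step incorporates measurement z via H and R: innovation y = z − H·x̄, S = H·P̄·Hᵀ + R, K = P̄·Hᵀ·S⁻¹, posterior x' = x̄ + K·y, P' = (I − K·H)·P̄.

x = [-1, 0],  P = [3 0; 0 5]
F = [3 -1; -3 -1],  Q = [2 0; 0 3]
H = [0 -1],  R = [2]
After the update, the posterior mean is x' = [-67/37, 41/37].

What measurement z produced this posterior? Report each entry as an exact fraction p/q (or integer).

z = [-1]

x̄ = F·x = [-3, 3]
P̄ = F·P·Fᵀ + Q = [34 -22; -22 35]
S = H·P̄·Hᵀ + R = [37]
K = P̄·Hᵀ·S⁻¹ = [22/37; -35/37]
x' − x̄ = [44/37, -70/37] = K·y
y = (KᵀK)⁻¹·Kᵀ·(x' − x̄) = [2]
z = y + H·x̄ = [2] + [-3] = [-1]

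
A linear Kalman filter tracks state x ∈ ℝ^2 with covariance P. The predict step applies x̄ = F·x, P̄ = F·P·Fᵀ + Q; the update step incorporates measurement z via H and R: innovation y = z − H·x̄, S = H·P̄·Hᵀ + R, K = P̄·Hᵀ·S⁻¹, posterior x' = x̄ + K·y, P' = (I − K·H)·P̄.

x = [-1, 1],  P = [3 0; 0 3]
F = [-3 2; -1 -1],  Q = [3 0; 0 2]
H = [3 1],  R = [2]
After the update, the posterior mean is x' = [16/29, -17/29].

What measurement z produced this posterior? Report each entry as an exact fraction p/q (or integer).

x̄ = F·x = [5, 0]
P̄ = F·P·Fᵀ + Q = [42 3; 3 8]
S = H·P̄·Hᵀ + R = [406]
K = P̄·Hᵀ·S⁻¹ = [129/406; 17/406]
x' − x̄ = [-129/29, -17/29] = K·y
y = (KᵀK)⁻¹·Kᵀ·(x' − x̄) = [-14]
z = y + H·x̄ = [-14] + [15] = [1]

z = [1]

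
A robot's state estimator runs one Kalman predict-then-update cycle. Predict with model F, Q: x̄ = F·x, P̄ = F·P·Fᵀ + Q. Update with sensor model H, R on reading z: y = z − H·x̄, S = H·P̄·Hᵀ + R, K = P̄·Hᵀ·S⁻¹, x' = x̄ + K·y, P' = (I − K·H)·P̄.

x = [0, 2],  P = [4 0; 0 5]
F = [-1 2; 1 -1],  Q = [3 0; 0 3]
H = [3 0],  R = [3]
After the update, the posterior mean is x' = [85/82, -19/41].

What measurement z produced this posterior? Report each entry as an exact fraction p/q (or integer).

x̄ = F·x = [4, -2]
P̄ = F·P·Fᵀ + Q = [27 -14; -14 12]
S = H·P̄·Hᵀ + R = [246]
K = P̄·Hᵀ·S⁻¹ = [27/82; -7/41]
x' − x̄ = [-243/82, 63/41] = K·y
y = (KᵀK)⁻¹·Kᵀ·(x' − x̄) = [-9]
z = y + H·x̄ = [-9] + [12] = [3]

z = [3]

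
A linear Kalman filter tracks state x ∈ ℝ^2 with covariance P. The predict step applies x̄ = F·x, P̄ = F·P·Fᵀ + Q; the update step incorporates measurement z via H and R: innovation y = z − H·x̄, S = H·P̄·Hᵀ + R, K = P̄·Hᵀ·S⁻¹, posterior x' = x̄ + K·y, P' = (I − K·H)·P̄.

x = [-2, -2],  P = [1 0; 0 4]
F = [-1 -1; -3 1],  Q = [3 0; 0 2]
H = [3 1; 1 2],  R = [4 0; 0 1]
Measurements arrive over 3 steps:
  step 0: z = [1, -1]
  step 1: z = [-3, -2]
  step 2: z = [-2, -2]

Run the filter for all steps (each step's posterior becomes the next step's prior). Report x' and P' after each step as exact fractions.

step 0: x̄ = F·x = [4, 4]
step 0: P̄ = F·P·Fᵀ + Q = [8 -1; -1 15]
step 0: y = z − H·x̄ = [-15, -13]
step 0: S = H·P̄·Hᵀ + R = [85 47; 47 65]
step 0: K = P̄·Hᵀ·S⁻¹ = [1213/3316 -571/3316; -583/3316 1901/3316]
step 0: x' = x̄ + K·y = [623/829, -676/829]
step 0: P' = (I − K·H)·P̄ = [2055/3316 -1313/3316; -1313/3316 1607/3316]
step 1: x̄ = F·x = [53/829, -2545/829]
step 1: P̄ = F·P·Fᵀ + Q = [2746/829 483/829; 483/829 8653/829]
step 1: y = z − H·x̄ = [-101/829, 3379/829]
step 1: S = H·P̄·Hᵀ + R = [39581/829 28925/829; 28925/829 40119/829]
step 1: K = P̄·Hᵀ·S⁻¹ = [292531/906266 -127057/906266; -131803/906266 496871/906266]
step 1: x' = x̄ + K·y = [-247792/453133, -370451/453133]
step 1: P' = (I − K·H)·P̄ = [493461/906266 -310259/906266; -310259/906266 403565/906266]
step 2: x̄ = F·x = [618243/453133, 372925/453133]
step 2: P̄ = F·P·Fᵀ + Q = [1497653/453133 228150/453133; 228150/453133 4259400/453133]
step 2: y = z − H·x̄ = [-3133920/453133, -2270359/453133]
step 2: S = H·P̄·Hᵀ + R = [20919709/453133 14608809/453133; 14608809/453133 19900986/453133]
step 2: K = P̄·Hᵀ·S⁻¹ = [48116703/149261207 -61998688/447783621; -21623550/149261207 81477100/149261207]
step 2: x' = x̄ + K·y = [-76761845/447783621, -135837725/149261207]
step 2: P' = (I − K·H)·P̄ = [243359912/447783621 -50893100/149261207; -50893100/149261207 66185100/149261207]

step 0: x' = [623/829, -676/829], P' = [2055/3316 -1313/3316; -1313/3316 1607/3316]
step 1: x' = [-247792/453133, -370451/453133], P' = [493461/906266 -310259/906266; -310259/906266 403565/906266]
step 2: x' = [-76761845/447783621, -135837725/149261207], P' = [243359912/447783621 -50893100/149261207; -50893100/149261207 66185100/149261207]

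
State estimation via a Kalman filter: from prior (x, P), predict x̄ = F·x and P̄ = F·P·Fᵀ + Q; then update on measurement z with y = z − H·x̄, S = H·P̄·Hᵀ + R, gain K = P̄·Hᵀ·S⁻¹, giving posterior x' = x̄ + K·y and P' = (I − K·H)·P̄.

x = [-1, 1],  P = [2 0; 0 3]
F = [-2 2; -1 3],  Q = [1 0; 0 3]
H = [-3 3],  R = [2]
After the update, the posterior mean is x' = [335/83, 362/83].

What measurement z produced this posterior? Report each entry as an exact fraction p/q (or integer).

z = [1]

x̄ = F·x = [4, 4]
P̄ = F·P·Fᵀ + Q = [21 22; 22 32]
S = H·P̄·Hᵀ + R = [83]
K = P̄·Hᵀ·S⁻¹ = [3/83; 30/83]
x' − x̄ = [3/83, 30/83] = K·y
y = (KᵀK)⁻¹·Kᵀ·(x' − x̄) = [1]
z = y + H·x̄ = [1] + [0] = [1]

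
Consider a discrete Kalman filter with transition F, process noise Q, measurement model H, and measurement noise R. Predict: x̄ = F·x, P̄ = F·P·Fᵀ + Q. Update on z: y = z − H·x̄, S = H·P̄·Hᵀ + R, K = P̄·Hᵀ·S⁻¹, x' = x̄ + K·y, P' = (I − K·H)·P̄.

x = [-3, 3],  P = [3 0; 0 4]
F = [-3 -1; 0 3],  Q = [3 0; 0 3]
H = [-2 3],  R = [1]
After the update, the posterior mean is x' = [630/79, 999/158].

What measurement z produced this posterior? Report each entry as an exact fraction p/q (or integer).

z = [3]

x̄ = F·x = [6, 9]
P̄ = F·P·Fᵀ + Q = [34 -12; -12 39]
S = H·P̄·Hᵀ + R = [632]
K = P̄·Hᵀ·S⁻¹ = [-13/79; 141/632]
x' − x̄ = [156/79, -423/158] = K·y
y = (KᵀK)⁻¹·Kᵀ·(x' − x̄) = [-12]
z = y + H·x̄ = [-12] + [15] = [3]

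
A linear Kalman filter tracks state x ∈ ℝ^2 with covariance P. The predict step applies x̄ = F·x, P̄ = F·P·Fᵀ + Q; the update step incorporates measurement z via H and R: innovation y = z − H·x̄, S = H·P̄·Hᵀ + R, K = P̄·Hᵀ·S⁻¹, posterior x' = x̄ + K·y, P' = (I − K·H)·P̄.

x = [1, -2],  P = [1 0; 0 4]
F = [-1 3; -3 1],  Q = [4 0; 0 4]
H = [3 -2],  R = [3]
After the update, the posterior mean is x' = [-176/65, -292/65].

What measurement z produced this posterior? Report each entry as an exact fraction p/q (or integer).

x̄ = F·x = [-7, -5]
P̄ = F·P·Fᵀ + Q = [41 15; 15 17]
S = H·P̄·Hᵀ + R = [260]
K = P̄·Hᵀ·S⁻¹ = [93/260; 11/260]
x' − x̄ = [279/65, 33/65] = K·y
y = (KᵀK)⁻¹·Kᵀ·(x' − x̄) = [12]
z = y + H·x̄ = [12] + [-11] = [1]

z = [1]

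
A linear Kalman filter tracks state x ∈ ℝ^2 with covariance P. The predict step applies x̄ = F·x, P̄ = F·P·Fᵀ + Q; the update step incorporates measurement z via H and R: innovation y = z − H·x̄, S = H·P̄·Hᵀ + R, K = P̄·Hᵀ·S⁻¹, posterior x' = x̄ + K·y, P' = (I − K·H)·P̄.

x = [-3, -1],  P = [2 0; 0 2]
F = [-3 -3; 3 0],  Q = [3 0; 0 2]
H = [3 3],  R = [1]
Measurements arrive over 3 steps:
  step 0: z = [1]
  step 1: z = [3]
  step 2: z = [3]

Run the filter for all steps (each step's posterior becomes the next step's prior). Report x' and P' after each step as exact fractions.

step 0: x̄ = F·x = [12, -9]
step 0: P̄ = F·P·Fᵀ + Q = [39 -18; -18 20]
step 0: y = z − H·x̄ = [-8]
step 0: S = H·P̄·Hᵀ + R = [208]
step 0: K = P̄·Hᵀ·S⁻¹ = [63/208; 3/104]
step 0: x' = x̄ + K·y = [249/26, -120/13]
step 0: P' = (I − K·H)·P̄ = [4143/208 -2061/104; -2061/104 1031/52]
step 1: x̄ = F·x = [-27/26, 747/26]
step 1: P̄ = F·P·Fᵀ + Q = [831/208 -189/208; -189/208 37703/208]
step 1: y = z − H·x̄ = [-1041/13]
step 1: S = H·P̄·Hᵀ + R = [85903/52]
step 1: K = P̄·Hᵀ·S⁻¹ = [963/171806; 56271/171806]
step 1: x' = x̄ + K·y = [-127764/85903, 215055/85903]
step 1: P' = (I − K·H)·P̄ = [677481/171806 -338580/85903; -338580/85903 695917/171806]
step 2: x̄ = F·x = [-261873/85903, -383292/85903]
step 2: P̄ = F·P·Fᵀ + Q = [343560/85903 -2889/171806; -2889/171806 6440941/171806]
step 2: y = z − H·x̄ = [2193204/85903]
step 2: S = H·P̄·Hᵀ + R = [64272353/171806]
step 2: K = P̄·Hᵀ·S⁻¹ = [2052693/64272353; 19314156/64272353]
step 2: x' = x̄ + K·y = [-143524899/64272353, 206335116/64272353]
step 2: P' = (I − K·H)·P̄ = [465050937/128544706 -463682475/128544706; -463682475/128544706 476558579/128544706]

step 0: x' = [249/26, -120/13], P' = [4143/208 -2061/104; -2061/104 1031/52]
step 1: x' = [-127764/85903, 215055/85903], P' = [677481/171806 -338580/85903; -338580/85903 695917/171806]
step 2: x' = [-143524899/64272353, 206335116/64272353], P' = [465050937/128544706 -463682475/128544706; -463682475/128544706 476558579/128544706]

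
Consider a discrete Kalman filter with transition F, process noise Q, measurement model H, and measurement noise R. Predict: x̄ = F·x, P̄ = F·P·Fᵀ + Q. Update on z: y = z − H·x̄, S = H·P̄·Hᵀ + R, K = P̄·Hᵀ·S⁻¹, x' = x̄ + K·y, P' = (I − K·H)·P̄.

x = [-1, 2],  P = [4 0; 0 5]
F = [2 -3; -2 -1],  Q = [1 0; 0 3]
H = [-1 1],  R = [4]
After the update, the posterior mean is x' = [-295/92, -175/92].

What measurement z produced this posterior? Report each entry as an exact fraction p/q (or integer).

x̄ = F·x = [-8, 0]
P̄ = F·P·Fᵀ + Q = [62 -1; -1 24]
S = H·P̄·Hᵀ + R = [92]
K = P̄·Hᵀ·S⁻¹ = [-63/92; 25/92]
x' − x̄ = [441/92, -175/92] = K·y
y = (KᵀK)⁻¹·Kᵀ·(x' − x̄) = [-7]
z = y + H·x̄ = [-7] + [8] = [1]

z = [1]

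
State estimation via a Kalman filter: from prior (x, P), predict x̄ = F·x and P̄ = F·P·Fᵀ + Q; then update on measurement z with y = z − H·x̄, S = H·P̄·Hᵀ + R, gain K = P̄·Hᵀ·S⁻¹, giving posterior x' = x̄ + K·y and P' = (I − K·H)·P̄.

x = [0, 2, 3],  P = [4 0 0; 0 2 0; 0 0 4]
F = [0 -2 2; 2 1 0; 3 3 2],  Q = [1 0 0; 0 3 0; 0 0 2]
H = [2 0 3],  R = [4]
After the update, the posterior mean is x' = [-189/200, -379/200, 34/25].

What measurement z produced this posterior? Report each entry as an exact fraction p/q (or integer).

x̄ = F·x = [2, 2, 12]
P̄ = F·P·Fᵀ + Q = [25 -4 4; -4 21 30; 4 30 72]
S = H·P̄·Hᵀ + R = [800]
K = P̄·Hᵀ·S⁻¹ = [31/400; 41/400; 7/25]
x' − x̄ = [-589/200, -779/200, -266/25] = K·y
y = (KᵀK)⁻¹·Kᵀ·(x' − x̄) = [-38]
z = y + H·x̄ = [-38] + [40] = [2]

z = [2]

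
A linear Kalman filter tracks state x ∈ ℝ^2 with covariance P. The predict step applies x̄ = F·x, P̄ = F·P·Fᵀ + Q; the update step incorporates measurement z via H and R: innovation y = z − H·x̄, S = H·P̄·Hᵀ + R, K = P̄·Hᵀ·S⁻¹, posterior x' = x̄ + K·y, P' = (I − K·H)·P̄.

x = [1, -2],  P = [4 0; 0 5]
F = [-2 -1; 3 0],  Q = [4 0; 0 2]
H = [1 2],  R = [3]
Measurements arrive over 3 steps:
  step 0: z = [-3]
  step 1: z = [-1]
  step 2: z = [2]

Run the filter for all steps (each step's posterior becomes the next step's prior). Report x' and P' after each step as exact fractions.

step 0: x̄ = F·x = [0, 3]
step 0: P̄ = F·P·Fᵀ + Q = [25 -24; -24 38]
step 0: y = z − H·x̄ = [-9]
step 0: S = H·P̄·Hᵀ + R = [84]
step 0: K = P̄·Hᵀ·S⁻¹ = [-23/84; 13/21]
step 0: x' = x̄ + K·y = [69/28, -18/7]
step 0: P' = (I − K·H)·P̄ = [1571/84 -205/21; -205/21 122/21]
step 1: x̄ = F·x = [-33/14, 207/28]
step 1: P̄ = F·P·Fᵀ + Q = [319/7 -1161/14; -1161/14 4769/28]
step 1: y = z − H·x̄ = [-94/7]
step 1: S = H·P̄·Hᵀ + R = [2787/7]
step 1: K = P̄·Hᵀ·S⁻¹ = [-842/2787; 1804/2787]
step 1: x' = x̄ + K·y = [9475/5574, -14485/11148]
step 1: P' = (I − K·H)·P̄ = [25727/2787 -28253/5574; -28253/5574 39077/11148]
step 2: x̄ = F·x = [-7805/3716, 9475/1858]
step 2: P̄ = F·P·Fᵀ + Q = [89759/3716 -74655/1858; -74655/1858 79039/929]
step 2: y = z − H·x̄ = [-22663/3716]
step 2: S = H·P̄·Hᵀ + R = [768291/3716]
step 2: K = P̄·Hᵀ·S⁻¹ = [-208861/768291; 483002/768291]
step 2: x' = x̄ + K·y = [-339907/768291, 972239/768291]
step 2: P' = (I − K·H)·P̄ = [6818653/768291 -3722618/768291; -3722618/768291 2585812/768291]

step 0: x' = [69/28, -18/7], P' = [1571/84 -205/21; -205/21 122/21]
step 1: x' = [9475/5574, -14485/11148], P' = [25727/2787 -28253/5574; -28253/5574 39077/11148]
step 2: x' = [-339907/768291, 972239/768291], P' = [6818653/768291 -3722618/768291; -3722618/768291 2585812/768291]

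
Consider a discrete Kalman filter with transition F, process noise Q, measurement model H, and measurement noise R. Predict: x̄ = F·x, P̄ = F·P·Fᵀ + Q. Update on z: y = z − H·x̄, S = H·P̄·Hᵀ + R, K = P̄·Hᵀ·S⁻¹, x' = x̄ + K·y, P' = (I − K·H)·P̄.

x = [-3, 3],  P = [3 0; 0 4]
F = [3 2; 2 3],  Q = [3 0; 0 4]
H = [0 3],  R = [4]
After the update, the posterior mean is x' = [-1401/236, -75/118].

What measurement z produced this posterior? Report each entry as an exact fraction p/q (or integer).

x̄ = F·x = [-3, 3]
P̄ = F·P·Fᵀ + Q = [46 42; 42 52]
S = H·P̄·Hᵀ + R = [472]
K = P̄·Hᵀ·S⁻¹ = [63/236; 39/118]
x' − x̄ = [-693/236, -429/118] = K·y
y = (KᵀK)⁻¹·Kᵀ·(x' − x̄) = [-11]
z = y + H·x̄ = [-11] + [9] = [-2]

z = [-2]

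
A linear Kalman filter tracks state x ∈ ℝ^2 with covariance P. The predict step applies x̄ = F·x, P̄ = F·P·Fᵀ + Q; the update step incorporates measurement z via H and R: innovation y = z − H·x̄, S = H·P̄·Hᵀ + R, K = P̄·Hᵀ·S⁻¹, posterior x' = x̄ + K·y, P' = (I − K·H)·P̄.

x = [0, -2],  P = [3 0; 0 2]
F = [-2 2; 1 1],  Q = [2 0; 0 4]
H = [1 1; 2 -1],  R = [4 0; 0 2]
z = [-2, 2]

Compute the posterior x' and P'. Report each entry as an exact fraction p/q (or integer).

x' = [-74/557, -1204/557]
P' = [335/557 287/557; 287/557 891/557]

x̄ = F·x = [-4, -2]
P̄ = F·P·Fᵀ + Q = [22 -2; -2 9]
y = z − H·x̄ = [4, 8]
S = H·P̄·Hᵀ + R = [31 33; 33 107]
K = P̄·Hᵀ·S⁻¹ = [311/1114 383/1114; 589/1114 -317/1114]
x' = x̄ + K·y = [-74/557, -1204/557]
P' = (I − K·H)·P̄ = [335/557 287/557; 287/557 891/557]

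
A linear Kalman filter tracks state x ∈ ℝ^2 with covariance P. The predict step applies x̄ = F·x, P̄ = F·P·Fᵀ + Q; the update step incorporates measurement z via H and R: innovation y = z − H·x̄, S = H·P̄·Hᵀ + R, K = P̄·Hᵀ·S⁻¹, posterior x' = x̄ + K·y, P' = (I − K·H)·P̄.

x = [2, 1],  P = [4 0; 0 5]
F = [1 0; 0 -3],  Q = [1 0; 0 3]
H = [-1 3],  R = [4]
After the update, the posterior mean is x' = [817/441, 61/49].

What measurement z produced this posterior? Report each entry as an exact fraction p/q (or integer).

z = [2]

x̄ = F·x = [2, -3]
P̄ = F·P·Fᵀ + Q = [5 0; 0 48]
S = H·P̄·Hᵀ + R = [441]
K = P̄·Hᵀ·S⁻¹ = [-5/441; 16/49]
x' − x̄ = [-65/441, 208/49] = K·y
y = (KᵀK)⁻¹·Kᵀ·(x' − x̄) = [13]
z = y + H·x̄ = [13] + [-11] = [2]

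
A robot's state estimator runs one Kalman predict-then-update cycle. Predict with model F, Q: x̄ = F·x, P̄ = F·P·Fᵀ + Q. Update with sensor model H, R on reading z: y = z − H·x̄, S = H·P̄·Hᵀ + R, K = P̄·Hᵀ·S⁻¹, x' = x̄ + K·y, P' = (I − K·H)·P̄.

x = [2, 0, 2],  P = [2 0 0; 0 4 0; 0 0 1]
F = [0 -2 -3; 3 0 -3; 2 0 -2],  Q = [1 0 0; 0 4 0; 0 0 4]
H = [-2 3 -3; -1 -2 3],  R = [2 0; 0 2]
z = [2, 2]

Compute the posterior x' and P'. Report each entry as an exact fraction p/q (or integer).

x̄ = F·x = [-6, 0, 0]
P̄ = F·P·Fᵀ + Q = [26 9 6; 9 31 18; 6 18 16]
y = z − H·x̄ = [-10, -4]
S = H·P̄·Hᵀ + R = [169 -17; -17 80]
K = P̄·Hᵀ·S⁻¹ = [-3882/13231 -5125/13231; 1391/13231 -2516/13231; -378/13231 912/13231]
x' = x̄ + K·y = [-20066/13231, -3846/13231, 132/13231]
P' = (I − K·H)·P̄ = [43830/13231 113476/13231 86844/13231; 113476/13231 338178/13231 261600/13231; 86844/13231 261600/13231 203956/13231]

x' = [-20066/13231, -3846/13231, 132/13231]
P' = [43830/13231 113476/13231 86844/13231; 113476/13231 338178/13231 261600/13231; 86844/13231 261600/13231 203956/13231]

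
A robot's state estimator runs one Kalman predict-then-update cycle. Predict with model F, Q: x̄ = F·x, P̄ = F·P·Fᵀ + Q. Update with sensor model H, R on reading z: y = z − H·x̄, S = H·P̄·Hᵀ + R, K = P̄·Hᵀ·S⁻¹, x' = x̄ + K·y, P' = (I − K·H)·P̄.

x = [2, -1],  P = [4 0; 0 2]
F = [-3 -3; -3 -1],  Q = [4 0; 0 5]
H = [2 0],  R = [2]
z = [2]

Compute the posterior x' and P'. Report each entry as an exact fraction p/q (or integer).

x' = [113/117, -83/39]
P' = [58/117 14/39; 14/39 167/13]

x̄ = F·x = [-3, -5]
P̄ = F·P·Fᵀ + Q = [58 42; 42 43]
y = z − H·x̄ = [8]
S = H·P̄·Hᵀ + R = [234]
K = P̄·Hᵀ·S⁻¹ = [58/117; 14/39]
x' = x̄ + K·y = [113/117, -83/39]
P' = (I − K·H)·P̄ = [58/117 14/39; 14/39 167/13]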